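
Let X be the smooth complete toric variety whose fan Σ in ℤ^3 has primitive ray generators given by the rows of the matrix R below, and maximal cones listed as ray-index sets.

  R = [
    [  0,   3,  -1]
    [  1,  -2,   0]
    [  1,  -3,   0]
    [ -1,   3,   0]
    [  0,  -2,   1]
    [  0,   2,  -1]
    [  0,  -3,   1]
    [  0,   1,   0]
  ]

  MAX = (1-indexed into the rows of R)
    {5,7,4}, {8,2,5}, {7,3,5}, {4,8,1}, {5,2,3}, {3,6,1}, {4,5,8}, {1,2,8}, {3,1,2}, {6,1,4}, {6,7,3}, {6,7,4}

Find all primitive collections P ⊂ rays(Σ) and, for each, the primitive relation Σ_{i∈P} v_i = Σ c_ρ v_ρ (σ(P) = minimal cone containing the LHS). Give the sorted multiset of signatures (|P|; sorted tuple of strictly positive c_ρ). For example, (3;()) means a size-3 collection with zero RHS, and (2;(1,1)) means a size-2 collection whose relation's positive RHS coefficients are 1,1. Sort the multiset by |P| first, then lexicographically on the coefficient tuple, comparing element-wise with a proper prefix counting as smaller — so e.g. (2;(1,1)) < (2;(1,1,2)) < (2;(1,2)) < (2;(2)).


Σ has 10 primitive collections:

  • {1,7}:  v_{1} + v_{7} = 0 ; sig = (2;())
  • {3,4}:  v_{3} + v_{4} = 0 ; sig = (2;())
  • {5,6}:  v_{5} + v_{6} = 0 ; sig = (2;())
  • {1,5}:  v_{1} + v_{5} = v_{8} ; sig = (2;(1))
  • {2,4}:  v_{2} + v_{4} = v_{8} ; sig = (2;(1))
  • {3,8}:  v_{3} + v_{8} = v_{2} ; sig = (2;(1))
  • {6,8}:  v_{6} + v_{8} = v_{1} ; sig = (2;(1))
  • {7,8}:  v_{7} + v_{8} = v_{5} ; sig = (2;(1))
  • {2,6}:  v_{2} + v_{6} = v_{1} + v_{3} ; sig = (2;(1,1))
  • {2,7}:  v_{2} + v_{7} = v_{3} + v_{5} ; sig = (2;(1,1))

so the primitive-relation signature multiset is
{ (2;()) ×3,  (2;(1)) ×5,  (2;(1,1)) ×2 }


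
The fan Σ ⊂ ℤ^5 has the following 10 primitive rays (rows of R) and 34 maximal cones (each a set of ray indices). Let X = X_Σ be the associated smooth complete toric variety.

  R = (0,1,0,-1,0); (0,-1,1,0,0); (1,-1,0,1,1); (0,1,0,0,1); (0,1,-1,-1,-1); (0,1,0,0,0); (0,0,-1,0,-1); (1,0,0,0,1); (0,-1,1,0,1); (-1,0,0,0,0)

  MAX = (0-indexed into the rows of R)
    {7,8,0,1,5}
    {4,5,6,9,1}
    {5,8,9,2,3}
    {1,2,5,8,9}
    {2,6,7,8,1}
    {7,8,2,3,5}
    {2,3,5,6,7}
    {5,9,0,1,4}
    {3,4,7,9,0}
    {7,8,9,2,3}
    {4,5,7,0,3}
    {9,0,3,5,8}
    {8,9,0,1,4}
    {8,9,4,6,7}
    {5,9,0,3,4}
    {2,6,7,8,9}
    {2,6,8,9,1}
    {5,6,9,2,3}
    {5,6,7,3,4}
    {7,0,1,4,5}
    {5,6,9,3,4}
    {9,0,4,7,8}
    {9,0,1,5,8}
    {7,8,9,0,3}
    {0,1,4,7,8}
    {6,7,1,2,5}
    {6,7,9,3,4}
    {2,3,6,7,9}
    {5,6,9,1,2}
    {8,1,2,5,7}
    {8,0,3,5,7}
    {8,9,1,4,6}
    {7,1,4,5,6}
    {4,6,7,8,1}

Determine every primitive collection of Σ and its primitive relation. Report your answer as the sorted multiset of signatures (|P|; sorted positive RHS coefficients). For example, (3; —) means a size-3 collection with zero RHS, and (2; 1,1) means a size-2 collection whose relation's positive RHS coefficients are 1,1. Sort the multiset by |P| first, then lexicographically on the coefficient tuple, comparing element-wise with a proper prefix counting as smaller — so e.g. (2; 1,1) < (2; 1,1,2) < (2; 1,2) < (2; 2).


Δ(Σ) — 10 vertices, 10 min non-faces:

  • {0,2}:  v_{0} + v_{2} = v_{7}  →  sig = (2; 1)
  • {0,6}:  v_{0} + v_{6} = v_{4}  →  sig = (2; 1)
  • {1,3}:  v_{1} + v_{3} = v_{5} + v_{8}  →  sig = (2; 1,1)
  • {2,4}:  v_{2} + v_{4} = v_{6} + v_{7}  →  sig = (2; 1,1)
  • {5,6,8}:  v_{5} + v_{6} + v_{8} = 0  →  sig = (3; —)
  • {1,7,9}:  v_{1} + v_{7} + v_{9} = v_{8}  →  sig = (3; 1)
  • {4,5,8}:  v_{4} + v_{5} + v_{8} = v_{0}  →  sig = (3; 1)
  • {5,7,9}:  v_{5} + v_{7} + v_{9} = v_{3}  →  sig = (3; 1)
  • {3,6,8}:  v_{3} + v_{6} + v_{8} = v_{7} + v_{9}  →  sig = (3; 1,1)
  • {3,4,8}:  v_{3} + v_{4} + v_{8} = v_{0} + v_{7} + v_{9}  →  sig = (3; 1,1,1)

Sorted signature multiset PRS(X):
    |P|=2: 4 collections, coeffs (1), (1), (1,1), (1,1)
    |P|=3: 6 collections, coeffs (), (1), (1), (1), (1,1), (1,1,1)


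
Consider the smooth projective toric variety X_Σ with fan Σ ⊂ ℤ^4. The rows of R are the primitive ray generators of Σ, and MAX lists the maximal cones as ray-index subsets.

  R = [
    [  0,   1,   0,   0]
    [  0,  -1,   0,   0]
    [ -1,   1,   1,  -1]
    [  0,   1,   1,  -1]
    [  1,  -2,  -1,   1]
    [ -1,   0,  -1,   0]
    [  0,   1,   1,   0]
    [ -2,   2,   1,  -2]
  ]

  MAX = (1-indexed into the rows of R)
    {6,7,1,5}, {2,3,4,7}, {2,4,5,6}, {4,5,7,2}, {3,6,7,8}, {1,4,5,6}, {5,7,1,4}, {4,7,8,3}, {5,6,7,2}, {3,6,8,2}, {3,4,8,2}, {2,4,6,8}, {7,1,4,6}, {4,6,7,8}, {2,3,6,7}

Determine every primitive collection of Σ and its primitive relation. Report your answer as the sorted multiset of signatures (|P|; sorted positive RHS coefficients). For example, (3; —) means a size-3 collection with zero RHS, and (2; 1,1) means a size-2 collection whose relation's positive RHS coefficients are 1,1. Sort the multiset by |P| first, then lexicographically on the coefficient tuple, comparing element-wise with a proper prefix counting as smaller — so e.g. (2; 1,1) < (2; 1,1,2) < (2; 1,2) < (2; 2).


Δ(Σ) — 8 vertices, 9 min non-faces:

  {1,2}:  v_{1} + v_{2} = 0  so sig = (2; —)
  {3,5}:  v_{3} + v_{5} = v_{2}  so sig = (2; 1)
  {1,3}:  v_{1} + v_{3} = v_{4} + v_{6} + v_{7}  so sig = (2; 1,1,1)
  {5,8}:  v_{5} + v_{8} = v_{2} + v_{4} + v_{6}  so sig = (2; 1,1,1)
  {1,8}:  v_{1} + v_{8} = 2·v_{4} + 2·v_{6} + v_{7}  so sig = (2; 1,2,2)
  {3,4,6}:  v_{3} + v_{4} + v_{6} = v_{8}  so sig = (3; 1)
  {2,7,8}:  v_{2} + v_{7} + v_{8} = 2·v_{3}  so sig = (3; 2)
  {4,5,6,7}:  v_{4} + v_{5} + v_{6} + v_{7} = 0  so sig = (4; —)
  {2,4,6,7}:  v_{2} + v_{4} + v_{6} + v_{7} = v_{3}  so sig = (4; 1)

Hence PRS(X_Σ) =
    |P|=2: 5 collections, coeffs (), (1), (1,1,1), (1,1,1), (1,2,2)
    |P|=3: 2 collections, coeffs (1), (2)
    |P|=4: 2 collections, coeffs (), (1)


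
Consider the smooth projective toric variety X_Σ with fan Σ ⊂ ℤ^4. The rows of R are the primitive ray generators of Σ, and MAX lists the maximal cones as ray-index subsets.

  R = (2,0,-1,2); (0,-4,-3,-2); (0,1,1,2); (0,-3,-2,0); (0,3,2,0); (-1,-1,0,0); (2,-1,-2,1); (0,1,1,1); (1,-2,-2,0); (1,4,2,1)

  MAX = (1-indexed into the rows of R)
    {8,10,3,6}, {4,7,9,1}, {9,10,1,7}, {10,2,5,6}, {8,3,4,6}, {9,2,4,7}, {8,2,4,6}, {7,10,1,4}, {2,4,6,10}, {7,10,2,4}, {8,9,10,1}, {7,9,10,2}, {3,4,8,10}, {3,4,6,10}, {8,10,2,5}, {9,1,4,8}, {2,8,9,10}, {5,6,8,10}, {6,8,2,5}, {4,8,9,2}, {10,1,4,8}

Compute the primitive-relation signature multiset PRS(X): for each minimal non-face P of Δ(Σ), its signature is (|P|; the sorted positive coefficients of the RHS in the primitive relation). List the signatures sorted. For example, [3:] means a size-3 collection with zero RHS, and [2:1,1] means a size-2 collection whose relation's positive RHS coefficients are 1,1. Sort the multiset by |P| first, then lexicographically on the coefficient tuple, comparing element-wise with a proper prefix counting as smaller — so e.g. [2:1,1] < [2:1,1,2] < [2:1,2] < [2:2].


The 18 primitive collections of Σ (r=10, n=4):

  P={4,5}:  v_{4} + v_{5} = 0  ⟹  sig = [2:]
  P={2,3}:  v_{2} + v_{3} = v_{4}  ⟹  sig = [2:1]
  P={6,9}:  v_{6} + v_{9} = v_{4}  ⟹  sig = [2:1]
  P={7,8}:  v_{7} + v_{8} = v_{1}  ⟹  sig = [2:1]
  P={5,7}:  v_{5} + v_{7} = v_{9} + v_{10}  ⟹  sig = [2:1,1]
  P={1,5}:  v_{1} + v_{5} = v_{8} + v_{9} + v_{10}  ⟹  sig = [2:1,1,1]
  P={3,5}:  v_{3} + v_{5} = v_{6} + v_{8} + v_{10}  ⟹  sig = [2:1,1,1]
  P={5,9}:  v_{5} + v_{9} = v_{2} + v_{8} + v_{10}  ⟹  sig = [2:1,1,1]
  P={1,6}:  v_{1} + v_{6} = 2·v_{4} + v_{8} + v_{10}  ⟹  sig = [2:1,1,2]
  P={3,9}:  v_{3} + v_{9} = 2·v_{4} + v_{8} + v_{10}  ⟹  sig = [2:1,1,2]
  P={6,7}:  v_{6} + v_{7} = 2·v_{4} + v_{10}  ⟹  sig = [2:1,2]
  P={3,7}:  v_{3} + v_{7} = 3·v_{4} + v_{8} + 2·v_{10}  ⟹  sig = [2:1,2,3]
  P={1,2}:  v_{1} + v_{2} = 2·v_{9}  ⟹  sig = [2:2]
  P={1,3}:  v_{1} + v_{3} = 3·v_{4} + 2·v_{8} + 2·v_{10}  ⟹  sig = [2:2,2,3]
  P={4,9,10}:  v_{4} + v_{9} + v_{10} = v_{7}  ⟹  sig = [3:1]
  P={2,6,8,10}:  v_{2} + v_{6} + v_{8} + v_{10} = 0  ⟹  sig = [4:]
  P={2,4,8,10}:  v_{2} + v_{4} + v_{8} + v_{10} = v_{9}  ⟹  sig = [4:1]
  P={4,6,8,10}:  v_{4} + v_{6} + v_{8} + v_{10} = v_{3}  ⟹  sig = [4:1]

Hence PRS(X_Σ) =
[[2:], [2:1], [2:1], [2:1], [2:1,1], [2:1,1,1], [2:1,1,1], [2:1,1,1], [2:1,1,2], [2:1,1,2], [2:1,2], [2:1,2,3], [2:2], [2:2,2,3], [3:1], [4:], [4:1], [4:1]]


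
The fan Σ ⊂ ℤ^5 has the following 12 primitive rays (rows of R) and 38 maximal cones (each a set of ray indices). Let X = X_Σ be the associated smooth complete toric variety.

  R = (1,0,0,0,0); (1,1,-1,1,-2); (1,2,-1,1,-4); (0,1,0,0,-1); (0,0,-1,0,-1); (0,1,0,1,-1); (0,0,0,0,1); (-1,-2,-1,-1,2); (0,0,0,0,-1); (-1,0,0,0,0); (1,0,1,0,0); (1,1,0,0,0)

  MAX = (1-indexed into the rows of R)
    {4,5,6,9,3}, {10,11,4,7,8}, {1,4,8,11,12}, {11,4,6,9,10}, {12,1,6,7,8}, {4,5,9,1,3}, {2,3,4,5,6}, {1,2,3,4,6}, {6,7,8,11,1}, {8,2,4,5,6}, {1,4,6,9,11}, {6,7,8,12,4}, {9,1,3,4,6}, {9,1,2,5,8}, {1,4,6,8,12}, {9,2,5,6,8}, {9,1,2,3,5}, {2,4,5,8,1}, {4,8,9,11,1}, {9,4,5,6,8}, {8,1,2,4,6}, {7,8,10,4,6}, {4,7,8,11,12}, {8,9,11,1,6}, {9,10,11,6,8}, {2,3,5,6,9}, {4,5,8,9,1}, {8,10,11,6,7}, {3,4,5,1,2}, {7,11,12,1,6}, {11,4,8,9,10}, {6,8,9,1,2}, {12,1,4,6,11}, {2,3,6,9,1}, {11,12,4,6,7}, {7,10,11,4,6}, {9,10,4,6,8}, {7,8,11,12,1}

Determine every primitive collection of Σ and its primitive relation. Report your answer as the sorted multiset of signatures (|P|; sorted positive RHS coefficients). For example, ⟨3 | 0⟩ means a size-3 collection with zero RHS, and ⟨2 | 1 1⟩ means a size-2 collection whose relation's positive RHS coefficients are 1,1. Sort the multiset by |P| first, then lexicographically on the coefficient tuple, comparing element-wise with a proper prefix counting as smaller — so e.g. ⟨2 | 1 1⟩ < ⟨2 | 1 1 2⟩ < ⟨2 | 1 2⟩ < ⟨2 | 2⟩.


Primitive collections (23):

  P={1,10}:  v_{1} + v_{10} = 0 — sig = ⟨2 | 0⟩
  P={7,9}:  v_{7} + v_{9} = 0 — sig = ⟨2 | 0⟩
  P={2,10}:  v_{2} + v_{10} = v_{5} + v_{6} — sig = ⟨2 | 1 1⟩
  P={3,7}:  v_{3} + v_{7} = v_{2} + v_{4} — sig = ⟨2 | 1 1⟩
  P={5,11}:  v_{5} + v_{11} = v_{1} + v_{9} — sig = ⟨2 | 1 1⟩
  P={9,12}:  v_{9} + v_{12} = v_{1} + v_{4} — sig = ⟨2 | 1 1⟩
  P={10,12}:  v_{10} + v_{12} = v_{4} + v_{7} — sig = ⟨2 | 1 1⟩
  P={3,10}:  v_{3} + v_{10} = v_{4} + v_{5} + v_{6} + v_{9} — sig = ⟨2 | 1 1 1 1⟩
  P={5,7}:  v_{5} + v_{7} = v_{1} + v_{4} + v_{6} + v_{8} — sig = ⟨2 | 1 1 1 1⟩
  P={5,10}:  v_{5} + v_{10} = v_{4} + v_{6} + v_{8} + v_{9} — sig = ⟨2 | 1 1 1 1⟩
  P={2,11}:  v_{2} + v_{11} = 2·v_{1} + v_{6} + v_{9} — sig = ⟨2 | 1 1 2⟩
  P={3,12}:  v_{3} + v_{12} = v_{1} + v_{2} + 2·v_{4} — sig = ⟨2 | 1 1 2⟩
  P={2,7}:  v_{2} + v_{7} = 2·v_{1} + v_{4} + 2·v_{6} + v_{8} — sig = ⟨2 | 1 1 2 2⟩
  P={3,11}:  v_{3} + v_{11} = 2·v_{1} + v_{4} + v_{6} + 2·v_{9} — sig = ⟨2 | 1 1 2 2⟩
  P={5,12}:  v_{5} + v_{12} = 2·v_{1} + 2·v_{4} + v_{6} + v_{8} — sig = ⟨2 | 1 1 2 2⟩
  P={2,12}:  v_{2} + v_{12} = 3·v_{1} + 2·v_{4} + 2·v_{6} + v_{8} — sig = ⟨2 | 1 2 2 3⟩
  P={3,8}:  v_{3} + v_{8} = 2·v_{5} — sig = ⟨2 | 2⟩
  P={1,4,7}:  v_{1} + v_{4} + v_{7} = v_{12} — sig = ⟨3 | 1⟩
  P={1,5,6}:  v_{1} + v_{5} + v_{6} = v_{2} — sig = ⟨3 | 1⟩
  P={2,4,9}:  v_{2} + v_{4} + v_{9} = v_{3} — sig = ⟨3 | 1⟩
  P={4,6,8,11}:  v_{4} + v_{6} + v_{8} + v_{11} = 0 — sig = ⟨4 | 0⟩
  P={6,8,11,12}:  v_{6} + v_{8} + v_{11} + v_{12} = v_{1} + v_{7} — sig = ⟨4 | 1 1⟩
  P={1,4,6,8,9}:  v_{1} + v_{4} + v_{6} + v_{8} + v_{9} = v_{5} — sig = ⟨5 | 1⟩

so the primitive-relation signature multiset is
    ⟨2 | 0⟩
    ⟨2 | 0⟩
    ⟨2 | 1 1⟩
    ⟨2 | 1 1⟩
    ⟨2 | 1 1⟩
    ⟨2 | 1 1⟩
    ⟨2 | 1 1⟩
    ⟨2 | 1 1 1 1⟩
    ⟨2 | 1 1 1 1⟩
    ⟨2 | 1 1 1 1⟩
    ⟨2 | 1 1 2⟩
    ⟨2 | 1 1 2⟩
    ⟨2 | 1 1 2 2⟩
    ⟨2 | 1 1 2 2⟩
    ⟨2 | 1 1 2 2⟩
    ⟨2 | 1 2 2 3⟩
    ⟨2 | 2⟩
    ⟨3 | 1⟩
    ⟨3 | 1⟩
    ⟨3 | 1⟩
    ⟨4 | 0⟩
    ⟨4 | 1 1⟩
    ⟨5 | 1⟩


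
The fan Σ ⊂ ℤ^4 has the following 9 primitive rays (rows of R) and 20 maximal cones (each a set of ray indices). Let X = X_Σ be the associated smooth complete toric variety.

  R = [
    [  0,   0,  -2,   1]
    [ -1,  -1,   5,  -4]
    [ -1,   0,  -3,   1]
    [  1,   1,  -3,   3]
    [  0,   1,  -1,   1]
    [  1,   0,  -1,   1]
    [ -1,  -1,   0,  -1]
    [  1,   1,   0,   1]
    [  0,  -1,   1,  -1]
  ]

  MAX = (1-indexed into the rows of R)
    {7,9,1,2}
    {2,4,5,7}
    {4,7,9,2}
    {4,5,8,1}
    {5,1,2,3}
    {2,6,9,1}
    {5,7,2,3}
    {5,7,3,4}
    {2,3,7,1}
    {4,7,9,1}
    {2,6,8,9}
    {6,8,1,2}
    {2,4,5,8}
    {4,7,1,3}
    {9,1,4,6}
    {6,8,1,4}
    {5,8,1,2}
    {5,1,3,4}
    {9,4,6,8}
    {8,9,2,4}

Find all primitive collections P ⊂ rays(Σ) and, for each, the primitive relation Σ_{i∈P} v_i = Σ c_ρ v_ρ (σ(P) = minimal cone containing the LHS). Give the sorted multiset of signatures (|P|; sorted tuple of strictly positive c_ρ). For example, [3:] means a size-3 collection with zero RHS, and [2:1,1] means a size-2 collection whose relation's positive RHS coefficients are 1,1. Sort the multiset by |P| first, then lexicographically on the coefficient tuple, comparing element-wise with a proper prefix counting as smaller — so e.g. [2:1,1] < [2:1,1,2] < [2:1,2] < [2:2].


12 minimal non-faces of Δ(Σ) (on 9 rays):

  • {5,9}:  v_{5} + v_{9} = 0  →  sig = [2:]
  • {7,8}:  v_{7} + v_{8} = 0  →  sig = [2:]
  • {3,8}:  v_{3} + v_{8} = v_{1} + v_{5}  →  sig = [2:1,1]
  • {3,9}:  v_{3} + v_{9} = v_{1} + v_{7}  →  sig = [2:1,1]
  • {5,6}:  v_{5} + v_{6} = v_{1} + v_{8}  →  sig = [2:1,1]
  • {6,7}:  v_{6} + v_{7} = v_{1} + v_{9}  →  sig = [2:1,1]
  • {3,6}:  v_{3} + v_{6} = 2·v_{1}  →  sig = [2:2]
  • {1,2,4}:  v_{1} + v_{2} + v_{4} = 0  →  sig = [3:]
  • {1,5,7}:  v_{1} + v_{5} + v_{7} = v_{3}  →  sig = [3:1]
  • {1,8,9}:  v_{1} + v_{8} + v_{9} = v_{6}  →  sig = [3:1]
  • {2,3,4}:  v_{2} + v_{3} + v_{4} = v_{5} + v_{7}  →  sig = [3:1,1]
  • {2,4,6}:  v_{2} + v_{4} + v_{6} = v_{8} + v_{9}  →  sig = [3:1,1]

Sorted signature multiset PRS(X):
[[2:], [2:], [2:1,1], [2:1,1], [2:1,1], [2:1,1], [2:2], [3:], [3:1], [3:1], [3:1,1], [3:1,1]]


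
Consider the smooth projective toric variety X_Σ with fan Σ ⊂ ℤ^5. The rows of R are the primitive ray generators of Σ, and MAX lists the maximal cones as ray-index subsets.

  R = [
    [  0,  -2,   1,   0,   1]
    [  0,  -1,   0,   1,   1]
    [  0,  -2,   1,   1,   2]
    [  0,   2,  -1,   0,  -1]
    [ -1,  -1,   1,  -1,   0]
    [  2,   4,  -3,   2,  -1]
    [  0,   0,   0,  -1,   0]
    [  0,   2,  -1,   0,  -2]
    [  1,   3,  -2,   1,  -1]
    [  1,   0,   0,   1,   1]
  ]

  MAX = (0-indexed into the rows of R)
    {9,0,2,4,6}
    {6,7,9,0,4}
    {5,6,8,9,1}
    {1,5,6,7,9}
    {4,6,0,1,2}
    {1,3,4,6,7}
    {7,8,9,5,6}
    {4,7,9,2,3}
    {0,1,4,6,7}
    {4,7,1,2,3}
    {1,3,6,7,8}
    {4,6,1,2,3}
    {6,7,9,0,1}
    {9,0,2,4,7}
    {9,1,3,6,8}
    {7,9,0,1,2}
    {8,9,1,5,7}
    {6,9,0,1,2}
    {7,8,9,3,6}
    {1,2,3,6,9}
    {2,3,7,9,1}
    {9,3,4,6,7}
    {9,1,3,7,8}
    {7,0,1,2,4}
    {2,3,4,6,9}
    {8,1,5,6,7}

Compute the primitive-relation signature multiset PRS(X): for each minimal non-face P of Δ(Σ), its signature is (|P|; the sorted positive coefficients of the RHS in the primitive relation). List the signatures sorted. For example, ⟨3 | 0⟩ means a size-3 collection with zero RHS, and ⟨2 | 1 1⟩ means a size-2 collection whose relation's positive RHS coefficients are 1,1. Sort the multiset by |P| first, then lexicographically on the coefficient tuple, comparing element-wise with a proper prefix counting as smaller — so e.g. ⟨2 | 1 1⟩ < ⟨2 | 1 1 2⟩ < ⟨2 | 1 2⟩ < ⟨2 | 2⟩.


12 minimal non-faces of Δ(Σ) (on 10 rays):

  {0,3}:  v_{0} + v_{3} = 0  ⟹  sig = ⟨2 | 0⟩
  {4,5}:  v_{4} + v_{5} = v_{8}  ⟹  sig = ⟨2 | 1⟩
  {4,8}:  v_{4} + v_{8} = v_{3}  ⟹  sig = ⟨2 | 1⟩
  {2,5}:  v_{2} + v_{5} = v_{1} + v_{8} + v_{9}  ⟹  sig = ⟨2 | 1 1 1⟩
  {2,8}:  v_{2} + v_{8} = v_{1} + v_{3} + v_{9}  ⟹  sig = ⟨2 | 1 1 1⟩
  {0,8}:  v_{0} + v_{8} = v_{1} + v_{6} + v_{7} + v_{9}  ⟹  sig = ⟨2 | 1 1 1 1⟩
  {3,5}:  v_{3} + v_{5} = 2·v_{8}  ⟹  sig = ⟨2 | 2⟩
  {0,5}:  v_{0} + v_{5} = 2·v_{1} + 2·v_{6} + 2·v_{7} + 2·v_{9}  ⟹  sig = ⟨2 | 2 2 2 2⟩
  {2,6,7}:  v_{2} + v_{6} + v_{7} = 0  ⟹  sig = ⟨3 | 0⟩
  {1,4,9}:  v_{1} + v_{4} + v_{9} = v_{2}  ⟹  sig = ⟨3 | 1⟩
  {1,3,6,7,9}:  v_{1} + v_{3} + v_{6} + v_{7} + v_{9} = v_{8}  ⟹  sig = ⟨5 | 1⟩
  {1,6,7,8,9}:  v_{1} + v_{6} + v_{7} + v_{8} + v_{9} = v_{5}  ⟹  sig = ⟨5 | 1⟩

so the primitive-relation signature multiset is
[⟨2 | 0⟩, ⟨2 | 1⟩, ⟨2 | 1⟩, ⟨2 | 1 1 1⟩, ⟨2 | 1 1 1⟩, ⟨2 | 1 1 1 1⟩, ⟨2 | 2⟩, ⟨2 | 2 2 2 2⟩, ⟨3 | 0⟩, ⟨3 | 1⟩, ⟨5 | 1⟩, ⟨5 | 1⟩]


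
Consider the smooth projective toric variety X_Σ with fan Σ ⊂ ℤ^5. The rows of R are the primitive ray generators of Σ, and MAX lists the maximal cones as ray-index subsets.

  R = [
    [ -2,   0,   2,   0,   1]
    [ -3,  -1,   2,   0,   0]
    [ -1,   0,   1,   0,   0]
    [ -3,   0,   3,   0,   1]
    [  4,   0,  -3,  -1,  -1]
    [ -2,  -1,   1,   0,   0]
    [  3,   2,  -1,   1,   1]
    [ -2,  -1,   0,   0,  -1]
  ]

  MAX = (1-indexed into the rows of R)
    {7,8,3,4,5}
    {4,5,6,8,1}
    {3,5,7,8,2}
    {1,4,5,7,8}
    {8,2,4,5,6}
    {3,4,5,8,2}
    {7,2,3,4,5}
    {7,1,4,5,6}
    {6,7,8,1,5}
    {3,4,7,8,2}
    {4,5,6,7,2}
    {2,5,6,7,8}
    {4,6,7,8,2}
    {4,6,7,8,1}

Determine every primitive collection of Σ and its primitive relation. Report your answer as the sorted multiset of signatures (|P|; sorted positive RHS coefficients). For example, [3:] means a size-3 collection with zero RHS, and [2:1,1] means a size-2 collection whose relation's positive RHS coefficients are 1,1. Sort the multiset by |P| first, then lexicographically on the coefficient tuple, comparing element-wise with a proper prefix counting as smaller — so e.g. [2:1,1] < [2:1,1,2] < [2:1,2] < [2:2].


5 minimal non-faces of Δ(Σ) (on 8 rays):

  P={1,3}:  v_{1} + v_{3} = v_{4} — sig = [2:1]
  P={3,6}:  v_{3} + v_{6} = v_{2} — sig = [2:1]
  P={1,2}:  v_{1} + v_{2} = v_{4} + v_{6} — sig = [2:1,1]
  P={4,5,6,7,8}:  v_{4} + v_{5} + v_{6} + v_{7} + v_{8} = 0 — sig = [5:]
  P={2,4,5,7,8}:  v_{2} + v_{4} + v_{5} + v_{7} + v_{8} = v_{3} — sig = [5:1]

so the primitive-relation signature multiset is
    [2:1]
    [2:1]
    [2:1,1]
    [5:]
    [5:1]


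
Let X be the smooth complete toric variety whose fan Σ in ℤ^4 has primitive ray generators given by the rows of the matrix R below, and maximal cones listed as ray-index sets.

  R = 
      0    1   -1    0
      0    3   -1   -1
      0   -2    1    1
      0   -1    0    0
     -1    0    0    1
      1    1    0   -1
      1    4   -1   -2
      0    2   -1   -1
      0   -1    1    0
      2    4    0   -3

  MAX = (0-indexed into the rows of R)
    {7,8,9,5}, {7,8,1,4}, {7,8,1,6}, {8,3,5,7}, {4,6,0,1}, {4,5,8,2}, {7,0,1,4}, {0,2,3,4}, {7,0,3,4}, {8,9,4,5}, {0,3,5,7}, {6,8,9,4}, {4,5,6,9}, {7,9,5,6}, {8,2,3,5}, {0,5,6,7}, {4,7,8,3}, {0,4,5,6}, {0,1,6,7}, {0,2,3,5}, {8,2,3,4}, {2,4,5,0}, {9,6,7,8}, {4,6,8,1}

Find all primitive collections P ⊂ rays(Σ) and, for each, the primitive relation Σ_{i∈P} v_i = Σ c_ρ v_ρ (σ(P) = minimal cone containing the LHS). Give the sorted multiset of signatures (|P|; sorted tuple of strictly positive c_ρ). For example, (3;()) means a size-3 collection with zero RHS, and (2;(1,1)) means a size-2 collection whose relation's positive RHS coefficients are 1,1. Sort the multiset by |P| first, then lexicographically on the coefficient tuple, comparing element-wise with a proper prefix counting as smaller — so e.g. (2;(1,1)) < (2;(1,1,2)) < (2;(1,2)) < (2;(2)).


Σ has 16 primitive collections:

  {0,8}:  v_{0} + v_{8} = 0 — sig = (2;())
  {2,7}:  v_{2} + v_{7} = 0 — sig = (2;())
  {1,3}:  v_{1} + v_{3} = v_{7} — sig = (2;(1))
  {1,5}:  v_{1} + v_{5} = v_{6} — sig = (2;(1))
  {0,9}:  v_{0} + v_{9} = v_{5} + v_{6} — sig = (2;(1,1))
  {1,2}:  v_{1} + v_{2} = v_{4} + v_{5} — sig = (2;(1,1))
  {3,6}:  v_{3} + v_{6} = v_{5} + v_{7} — sig = (2;(1,1))
  {3,9}:  v_{3} + v_{9} = 2·v_{5} + v_{7} + v_{8} — sig = (2;(1,1,2))
  {2,9}:  v_{2} + v_{9} = v_{4} + 3·v_{5} + v_{8} — sig = (2;(1,1,3))
  {1,9}:  v_{1} + v_{9} = 2·v_{6} + v_{8} — sig = (2;(1,2))
  {2,6}:  v_{2} + v_{6} = v_{4} + 2·v_{5} — sig = (2;(1,2))
  {3,4,5}:  v_{3} + v_{4} + v_{5} = 0 — sig = (3;())
  {4,5,7}:  v_{4} + v_{5} + v_{7} = v_{1} — sig = (3;(1))
  {5,6,8}:  v_{5} + v_{6} + v_{8} = v_{9} — sig = (3;(1))
  {4,7,9}:  v_{4} + v_{7} + v_{9} = v_{1} + v_{6} + v_{8} — sig = (3;(1,1,1))
  {4,6,7}:  v_{4} + v_{6} + v_{7} = 2·v_{1} — sig = (3;(2))

so the primitive-relation signature multiset is
{ (2;()) ×2,  (2;(1)) ×2,  (2;(1,1)) ×3,  (2;(1,1,2)),  (2;(1,1,3)),  (2;(1,2)) ×2,  (3;()),  (3;(1)) ×2,  (3;(1,1,1)),  (3;(2)) }


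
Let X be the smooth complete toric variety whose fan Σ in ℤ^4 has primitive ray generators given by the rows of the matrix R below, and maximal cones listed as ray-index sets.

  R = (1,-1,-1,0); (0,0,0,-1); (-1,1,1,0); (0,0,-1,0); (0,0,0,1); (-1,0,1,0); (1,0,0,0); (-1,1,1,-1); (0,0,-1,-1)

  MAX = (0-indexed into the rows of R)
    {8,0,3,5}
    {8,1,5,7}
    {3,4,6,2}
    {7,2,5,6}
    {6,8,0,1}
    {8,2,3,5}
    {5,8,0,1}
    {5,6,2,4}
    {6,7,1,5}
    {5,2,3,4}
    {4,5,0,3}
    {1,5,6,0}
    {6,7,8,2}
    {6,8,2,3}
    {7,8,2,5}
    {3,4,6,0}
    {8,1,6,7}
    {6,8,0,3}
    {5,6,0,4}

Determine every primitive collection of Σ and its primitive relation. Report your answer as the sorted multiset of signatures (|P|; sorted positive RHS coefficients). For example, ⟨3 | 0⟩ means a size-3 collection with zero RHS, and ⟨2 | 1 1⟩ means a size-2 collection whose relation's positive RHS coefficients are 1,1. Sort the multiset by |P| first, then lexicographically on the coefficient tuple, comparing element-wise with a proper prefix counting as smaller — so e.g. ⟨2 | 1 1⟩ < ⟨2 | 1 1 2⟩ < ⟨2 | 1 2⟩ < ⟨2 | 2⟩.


|primitive collections| = 10. Relations:

  P = {0,2}:  v_{0} + v_{2} = 0  ⟹  sig = ⟨2 | 0⟩
  P = {1,4}:  v_{1} + v_{4} = 0  ⟹  sig = ⟨2 | 0⟩
  P = {0,7}:  v_{0} + v_{7} = v_{1}  ⟹  sig = ⟨2 | 1⟩
  P = {1,2}:  v_{1} + v_{2} = v_{7}  ⟹  sig = ⟨2 | 1⟩
  P = {1,3}:  v_{1} + v_{3} = v_{8}  ⟹  sig = ⟨2 | 1⟩
  P = {4,7}:  v_{4} + v_{7} = v_{2}  ⟹  sig = ⟨2 | 1⟩
  P = {4,8}:  v_{4} + v_{8} = v_{3}  ⟹  sig = ⟨2 | 1⟩
  P = {3,7}:  v_{3} + v_{7} = v_{2} + v_{8}  ⟹  sig = ⟨2 | 1 1⟩
  P = {3,5,6}:  v_{3} + v_{5} + v_{6} = 0  ⟹  sig = ⟨3 | 0⟩
  P = {5,6,8}:  v_{5} + v_{6} + v_{8} = v_{1}  ⟹  sig = ⟨3 | 1⟩

so the primitive-relation signature multiset is
{ ⟨2 | 0⟩ ×2,  ⟨2 | 1⟩ ×5,  ⟨2 | 1 1⟩,  ⟨3 | 0⟩,  ⟨3 | 1⟩ }


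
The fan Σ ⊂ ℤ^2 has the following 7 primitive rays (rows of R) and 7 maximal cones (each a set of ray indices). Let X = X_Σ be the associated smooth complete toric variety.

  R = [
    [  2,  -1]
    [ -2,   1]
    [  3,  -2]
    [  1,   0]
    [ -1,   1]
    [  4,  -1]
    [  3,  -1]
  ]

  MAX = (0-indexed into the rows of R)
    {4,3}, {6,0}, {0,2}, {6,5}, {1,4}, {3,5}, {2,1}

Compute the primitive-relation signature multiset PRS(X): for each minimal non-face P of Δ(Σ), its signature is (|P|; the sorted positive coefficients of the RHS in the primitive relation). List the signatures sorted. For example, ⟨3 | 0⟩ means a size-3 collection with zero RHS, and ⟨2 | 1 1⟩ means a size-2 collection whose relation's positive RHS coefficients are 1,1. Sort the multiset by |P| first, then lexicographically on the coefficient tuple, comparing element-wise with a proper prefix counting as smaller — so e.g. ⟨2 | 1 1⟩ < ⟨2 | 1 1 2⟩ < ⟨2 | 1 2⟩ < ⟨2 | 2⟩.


|primitive collections| = 14. Relations:

  • {0,1}:  v_{0} + v_{1} = 0  →  sig = ⟨2 | 0⟩
  • {0,3}:  v_{0} + v_{3} = v_{6}  →  sig = ⟨2 | 1⟩
  • {0,4}:  v_{0} + v_{4} = v_{3}  →  sig = ⟨2 | 1⟩
  • {1,3}:  v_{1} + v_{3} = v_{4}  →  sig = ⟨2 | 1⟩
  • {1,6}:  v_{1} + v_{6} = v_{3}  →  sig = ⟨2 | 1⟩
  • {2,4}:  v_{2} + v_{4} = v_{0}  →  sig = ⟨2 | 1⟩
  • {3,6}:  v_{3} + v_{6} = v_{5}  →  sig = ⟨2 | 1⟩
  • {2,5}:  v_{2} + v_{5} = 2·v_{0} + v_{6}  →  sig = ⟨2 | 1 2⟩
  • {0,5}:  v_{0} + v_{5} = 2·v_{6}  →  sig = ⟨2 | 2⟩
  • {1,5}:  v_{1} + v_{5} = 2·v_{3}  →  sig = ⟨2 | 2⟩
  • {2,3}:  v_{2} + v_{3} = 2·v_{0}  →  sig = ⟨2 | 2⟩
  • {4,6}:  v_{4} + v_{6} = 2·v_{3}  →  sig = ⟨2 | 2⟩
  • {2,6}:  v_{2} + v_{6} = 3·v_{0}  →  sig = ⟨2 | 3⟩
  • {4,5}:  v_{4} + v_{5} = 3·v_{3}  →  sig = ⟨2 | 3⟩

Signatures (|P|; sorted positive RHS coefficients), sorted:
[⟨2 | 0⟩, ⟨2 | 1⟩, ⟨2 | 1⟩, ⟨2 | 1⟩, ⟨2 | 1⟩, ⟨2 | 1⟩, ⟨2 | 1⟩, ⟨2 | 1 2⟩, ⟨2 | 2⟩, ⟨2 | 2⟩, ⟨2 | 2⟩, ⟨2 | 2⟩, ⟨2 | 3⟩, ⟨2 | 3⟩]


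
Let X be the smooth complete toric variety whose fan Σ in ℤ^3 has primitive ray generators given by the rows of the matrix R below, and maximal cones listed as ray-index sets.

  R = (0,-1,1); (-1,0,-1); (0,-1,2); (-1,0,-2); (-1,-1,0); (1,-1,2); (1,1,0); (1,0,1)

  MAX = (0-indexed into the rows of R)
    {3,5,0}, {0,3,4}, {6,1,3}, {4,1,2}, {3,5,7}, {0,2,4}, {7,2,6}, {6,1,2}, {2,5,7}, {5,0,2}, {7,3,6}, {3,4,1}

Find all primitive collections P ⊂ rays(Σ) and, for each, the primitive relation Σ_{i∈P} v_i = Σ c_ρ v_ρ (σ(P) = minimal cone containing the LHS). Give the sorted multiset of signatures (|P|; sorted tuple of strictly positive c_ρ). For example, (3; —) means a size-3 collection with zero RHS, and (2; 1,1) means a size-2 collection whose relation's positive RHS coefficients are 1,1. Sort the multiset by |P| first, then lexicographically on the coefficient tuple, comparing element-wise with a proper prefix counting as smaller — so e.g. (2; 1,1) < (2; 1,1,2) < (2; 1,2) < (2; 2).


The 10 primitive collections of Σ (r=8, n=3):

  {1,7}:  v_{1} + v_{7} = 0  so sig = (2; —)
  {4,6}:  v_{4} + v_{6} = 0  so sig = (2; —)
  {0,1}:  v_{0} + v_{1} = v_{4}  so sig = (2; 1)
  {0,6}:  v_{0} + v_{6} = v_{7}  so sig = (2; 1)
  {0,7}:  v_{0} + v_{7} = v_{5}  so sig = (2; 1)
  {1,5}:  v_{1} + v_{5} = v_{0}  so sig = (2; 1)
  {2,3}:  v_{2} + v_{3} = v_{4}  so sig = (2; 1)
  {4,7}:  v_{4} + v_{7} = v_{0}  so sig = (2; 1)
  {4,5}:  v_{4} + v_{5} = 2·v_{0}  so sig = (2; 2)
  {5,6}:  v_{5} + v_{6} = 2·v_{7}  so sig = (2; 2)

Signatures (|P|; sorted positive RHS coefficients), sorted:
    |P|=2: 10 collections, coeffs (), (), (1), (1), (1), (1), (1), (1), (2), (2)


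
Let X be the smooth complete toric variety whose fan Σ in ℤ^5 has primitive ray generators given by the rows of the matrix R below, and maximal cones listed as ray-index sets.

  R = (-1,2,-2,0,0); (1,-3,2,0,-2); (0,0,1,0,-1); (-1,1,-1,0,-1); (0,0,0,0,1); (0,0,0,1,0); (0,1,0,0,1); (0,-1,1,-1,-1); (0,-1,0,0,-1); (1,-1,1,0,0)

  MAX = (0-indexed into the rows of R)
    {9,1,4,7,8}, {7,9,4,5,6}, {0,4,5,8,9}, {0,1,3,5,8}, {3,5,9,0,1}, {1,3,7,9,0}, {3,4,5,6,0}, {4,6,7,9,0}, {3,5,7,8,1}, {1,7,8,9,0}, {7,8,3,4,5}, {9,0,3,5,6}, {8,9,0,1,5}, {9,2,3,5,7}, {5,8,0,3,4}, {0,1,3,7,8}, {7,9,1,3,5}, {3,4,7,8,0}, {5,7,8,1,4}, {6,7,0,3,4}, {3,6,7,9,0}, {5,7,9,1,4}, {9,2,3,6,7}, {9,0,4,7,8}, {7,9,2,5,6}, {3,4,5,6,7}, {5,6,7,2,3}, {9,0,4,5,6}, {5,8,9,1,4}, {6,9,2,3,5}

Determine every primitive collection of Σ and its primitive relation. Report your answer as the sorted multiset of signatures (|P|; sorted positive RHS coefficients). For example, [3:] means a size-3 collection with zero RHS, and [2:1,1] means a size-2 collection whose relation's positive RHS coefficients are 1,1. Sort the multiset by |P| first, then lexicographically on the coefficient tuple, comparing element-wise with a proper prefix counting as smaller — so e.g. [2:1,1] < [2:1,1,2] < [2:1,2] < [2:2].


13 minimal non-faces of Δ(Σ) (on 10 rays):

  {6,8}:  v_{6} + v_{8} = 0  so sig = [2:]
  {1,6}:  v_{1} + v_{6} = v_{5} + v_{7} + v_{9}  so sig = [2:1,1,1]
  {2,4}:  v_{2} + v_{4} = v_{5} + v_{6} + v_{7}  so sig = [2:1,1,1]
  {2,8}:  v_{2} + v_{8} = v_{3} + v_{5} + v_{7} + v_{9}  so sig = [2:1,1,1,1]
  {0,2}:  v_{0} + v_{2} = 2·v_{3} + v_{6} + v_{9}  so sig = [2:1,1,2]
  {1,2}:  v_{1} + v_{2} = v_{3} + 2·v_{5} + 2·v_{7} + 2·v_{9}  so sig = [2:1,2,2,2]
  {3,4,9}:  v_{3} + v_{4} + v_{9} = 0  so sig = [3:]
  {0,1,4}:  v_{0} + v_{1} + v_{4} = v_{8}  so sig = [3:1]
  {0,5,7}:  v_{0} + v_{5} + v_{7} = v_{3}  so sig = [3:1]
  {3,8,9}:  v_{3} + v_{8} + v_{9} = v_{0} + v_{1}  so sig = [3:1,1]
  {1,3,4}:  v_{1} + v_{3} + v_{4} = v_{5} + v_{7} + v_{8}  so sig = [3:1,1,1]
  {5,7,8,9}:  v_{5} + v_{7} + v_{8} + v_{9} = v_{1}  so sig = [4:1]
  {3,5,6,7,9}:  v_{3} + v_{5} + v_{6} + v_{7} + v_{9} = v_{2}  so sig = [5:1]

Sorted signature multiset PRS(X):
    |P|=2: 6 collections, coeffs (), (1,1,1), (1,1,1), (1,1,1,1), (1,1,2), (1,2,2,2)
    |P|=3: 5 collections, coeffs (), (1), (1), (1,1), (1,1,1)
    |P|=4: 1 collection, coeffs (1)
    |P|=5: 1 collection, coeffs (1)


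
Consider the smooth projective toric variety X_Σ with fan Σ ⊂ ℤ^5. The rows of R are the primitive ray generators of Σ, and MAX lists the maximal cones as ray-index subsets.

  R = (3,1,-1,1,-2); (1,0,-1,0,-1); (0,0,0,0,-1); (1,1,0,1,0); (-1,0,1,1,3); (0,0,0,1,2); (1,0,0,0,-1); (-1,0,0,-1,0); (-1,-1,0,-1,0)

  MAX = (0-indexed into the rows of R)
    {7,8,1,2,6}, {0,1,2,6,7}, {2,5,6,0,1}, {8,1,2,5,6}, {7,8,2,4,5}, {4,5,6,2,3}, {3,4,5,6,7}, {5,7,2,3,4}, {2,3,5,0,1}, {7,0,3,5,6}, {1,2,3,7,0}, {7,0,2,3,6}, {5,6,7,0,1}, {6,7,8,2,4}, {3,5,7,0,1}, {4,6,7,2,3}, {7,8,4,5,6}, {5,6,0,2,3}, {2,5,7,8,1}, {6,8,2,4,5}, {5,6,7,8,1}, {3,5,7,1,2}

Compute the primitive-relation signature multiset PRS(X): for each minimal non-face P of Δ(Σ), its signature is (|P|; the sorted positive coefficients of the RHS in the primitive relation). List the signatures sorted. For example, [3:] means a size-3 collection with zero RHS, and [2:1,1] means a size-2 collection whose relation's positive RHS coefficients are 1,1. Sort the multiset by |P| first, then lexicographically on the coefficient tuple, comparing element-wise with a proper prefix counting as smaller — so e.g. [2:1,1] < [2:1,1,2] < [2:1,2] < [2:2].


The 7 primitive collections of Σ (r=9, n=5):

  P = {3,8}:  v_{3} + v_{8} = 0 — sig = [2:]
  P = {1,4}:  v_{1} + v_{4} = v_{5} — sig = [2:1]
  P = {0,8}:  v_{0} + v_{8} = v_{1} + v_{6} — sig = [2:1,1]
  P = {0,4}:  v_{0} + v_{4} = v_{3} + v_{5} + v_{6} — sig = [2:1,1,1]
  P = {1,3,6}:  v_{1} + v_{3} + v_{6} = v_{0} — sig = [3:1]
  P = {2,5,6,7}:  v_{2} + v_{5} + v_{6} + v_{7} = 0 — sig = [4:]
  P = {0,2,5,7}:  v_{0} + v_{2} + v_{5} + v_{7} = v_{1} + v_{3} — sig = [4:1,1]

Hence PRS(X_Σ) =
{ [2:],  [2:1],  [2:1,1],  [2:1,1,1],  [3:1],  [4:],  [4:1,1] }


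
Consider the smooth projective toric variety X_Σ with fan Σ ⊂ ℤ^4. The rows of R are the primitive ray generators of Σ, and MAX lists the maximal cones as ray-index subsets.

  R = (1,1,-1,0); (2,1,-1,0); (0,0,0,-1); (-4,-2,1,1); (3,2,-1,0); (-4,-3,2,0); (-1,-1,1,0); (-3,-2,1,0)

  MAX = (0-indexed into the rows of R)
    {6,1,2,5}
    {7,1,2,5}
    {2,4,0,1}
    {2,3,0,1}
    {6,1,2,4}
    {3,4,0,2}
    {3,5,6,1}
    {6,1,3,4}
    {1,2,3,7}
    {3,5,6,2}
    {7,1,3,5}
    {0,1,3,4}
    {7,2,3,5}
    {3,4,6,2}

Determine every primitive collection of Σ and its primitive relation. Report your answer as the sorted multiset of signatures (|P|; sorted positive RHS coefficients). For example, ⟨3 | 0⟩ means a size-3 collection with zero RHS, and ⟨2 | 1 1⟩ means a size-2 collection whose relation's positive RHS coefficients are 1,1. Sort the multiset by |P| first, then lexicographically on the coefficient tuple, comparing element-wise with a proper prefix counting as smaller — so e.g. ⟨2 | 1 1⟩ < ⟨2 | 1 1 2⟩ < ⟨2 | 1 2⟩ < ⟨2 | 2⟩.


Primitive collections (9):

  P = {0,6}:  v_{0} + v_{6} = 0  so sig = ⟨2 | 0⟩
  P = {4,7}:  v_{4} + v_{7} = 0  so sig = ⟨2 | 0⟩
  P = {0,5}:  v_{0} + v_{5} = v_{7}  so sig = ⟨2 | 1⟩
  P = {4,5}:  v_{4} + v_{5} = v_{6}  so sig = ⟨2 | 1⟩
  P = {6,7}:  v_{6} + v_{7} = v_{5}  so sig = ⟨2 | 1⟩
  P = {0,7}:  v_{0} + v_{7} = v_{1} + v_{2} + v_{3}  so sig = ⟨2 | 1 1 1⟩
  P = {1,2,3,4}:  v_{1} + v_{2} + v_{3} + v_{4} = v_{0}  so sig = ⟨4 | 1⟩
  P = {1,2,3,6}:  v_{1} + v_{2} + v_{3} + v_{6} = v_{7}  so sig = ⟨4 | 1⟩
  P = {1,2,3,5}:  v_{1} + v_{2} + v_{3} + v_{5} = 2·v_{7}  so sig = ⟨4 | 2⟩

so the primitive-relation signature multiset is
{ ⟨2 | 0⟩ ×2,  ⟨2 | 1⟩ ×3,  ⟨2 | 1 1 1⟩,  ⟨4 | 1⟩ ×2,  ⟨4 | 2⟩ }


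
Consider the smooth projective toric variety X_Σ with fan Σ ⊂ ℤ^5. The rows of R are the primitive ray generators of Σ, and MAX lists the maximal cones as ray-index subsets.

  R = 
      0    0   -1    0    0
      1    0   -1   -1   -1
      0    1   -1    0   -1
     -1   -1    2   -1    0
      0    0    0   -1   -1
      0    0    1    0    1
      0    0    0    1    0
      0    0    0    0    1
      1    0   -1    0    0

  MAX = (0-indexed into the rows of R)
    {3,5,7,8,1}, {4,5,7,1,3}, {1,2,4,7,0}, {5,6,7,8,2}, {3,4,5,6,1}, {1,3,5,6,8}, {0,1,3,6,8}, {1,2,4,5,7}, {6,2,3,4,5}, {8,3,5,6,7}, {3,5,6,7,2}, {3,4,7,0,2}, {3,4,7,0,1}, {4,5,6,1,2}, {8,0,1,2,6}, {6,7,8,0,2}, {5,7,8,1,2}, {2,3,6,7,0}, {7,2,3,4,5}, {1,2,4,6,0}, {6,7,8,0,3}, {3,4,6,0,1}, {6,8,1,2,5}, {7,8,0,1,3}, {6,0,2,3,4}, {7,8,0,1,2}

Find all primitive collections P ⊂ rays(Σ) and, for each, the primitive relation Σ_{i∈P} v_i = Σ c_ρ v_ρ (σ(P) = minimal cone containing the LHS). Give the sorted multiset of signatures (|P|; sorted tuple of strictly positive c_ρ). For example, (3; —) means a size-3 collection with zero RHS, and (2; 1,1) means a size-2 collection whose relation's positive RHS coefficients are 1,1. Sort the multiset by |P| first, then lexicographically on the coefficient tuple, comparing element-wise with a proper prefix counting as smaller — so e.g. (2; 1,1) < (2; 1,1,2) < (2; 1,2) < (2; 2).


Σ has 6 primitive collections:

  P = {0,5}:  v_{0} + v_{5} = v_{7} — sig = (2; 1)
  P = {4,8}:  v_{4} + v_{8} = v_{1} — sig = (2; 1)
  P = {4,6,7}:  v_{4} + v_{6} + v_{7} = 0 — sig = (3; —)
  P = {1,6,7}:  v_{1} + v_{6} + v_{7} = v_{8} — sig = (3; 1)
  P = {2,3,8}:  v_{2} + v_{3} + v_{8} = v_{4} — sig = (3; 1)
  P = {1,2,3}:  v_{1} + v_{2} + v_{3} = 2·v_{4} — sig = (3; 2)

Hence PRS(X_Σ) =
    |P|=2: 2 collections, coeffs (1), (1)
    |P|=3: 4 collections, coeffs (), (1), (1), (2)


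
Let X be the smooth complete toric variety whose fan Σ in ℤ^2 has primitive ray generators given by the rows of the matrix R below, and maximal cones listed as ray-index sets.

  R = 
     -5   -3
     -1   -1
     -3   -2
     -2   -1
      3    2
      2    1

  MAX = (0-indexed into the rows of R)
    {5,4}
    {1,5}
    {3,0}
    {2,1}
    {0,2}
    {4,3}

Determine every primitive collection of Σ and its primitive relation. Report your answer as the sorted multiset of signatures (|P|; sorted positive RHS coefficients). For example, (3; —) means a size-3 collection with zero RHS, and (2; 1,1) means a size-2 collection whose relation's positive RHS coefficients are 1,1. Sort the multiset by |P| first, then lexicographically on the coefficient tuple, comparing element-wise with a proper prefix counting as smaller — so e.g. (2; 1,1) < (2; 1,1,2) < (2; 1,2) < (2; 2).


Δ(Σ) — 6 vertices, 9 min non-faces:

  P = {2,4}:  v_{2} + v_{4} = 0  ⟹  sig = (2; —)
  P = {3,5}:  v_{3} + v_{5} = 0  ⟹  sig = (2; —)
  P = {0,4}:  v_{0} + v_{4} = v_{3}  ⟹  sig = (2; 1)
  P = {0,5}:  v_{0} + v_{5} = v_{2}  ⟹  sig = (2; 1)
  P = {1,3}:  v_{1} + v_{3} = v_{2}  ⟹  sig = (2; 1)
  P = {1,4}:  v_{1} + v_{4} = v_{5}  ⟹  sig = (2; 1)
  P = {2,3}:  v_{2} + v_{3} = v_{0}  ⟹  sig = (2; 1)
  P = {2,5}:  v_{2} + v_{5} = v_{1}  ⟹  sig = (2; 1)
  P = {0,1}:  v_{0} + v_{1} = 2·v_{2}  ⟹  sig = (2; 2)

Signatures (|P|; sorted positive RHS coefficients), sorted:
[(2; —), (2; —), (2; 1), (2; 1), (2; 1), (2; 1), (2; 1), (2; 1), (2; 2)]


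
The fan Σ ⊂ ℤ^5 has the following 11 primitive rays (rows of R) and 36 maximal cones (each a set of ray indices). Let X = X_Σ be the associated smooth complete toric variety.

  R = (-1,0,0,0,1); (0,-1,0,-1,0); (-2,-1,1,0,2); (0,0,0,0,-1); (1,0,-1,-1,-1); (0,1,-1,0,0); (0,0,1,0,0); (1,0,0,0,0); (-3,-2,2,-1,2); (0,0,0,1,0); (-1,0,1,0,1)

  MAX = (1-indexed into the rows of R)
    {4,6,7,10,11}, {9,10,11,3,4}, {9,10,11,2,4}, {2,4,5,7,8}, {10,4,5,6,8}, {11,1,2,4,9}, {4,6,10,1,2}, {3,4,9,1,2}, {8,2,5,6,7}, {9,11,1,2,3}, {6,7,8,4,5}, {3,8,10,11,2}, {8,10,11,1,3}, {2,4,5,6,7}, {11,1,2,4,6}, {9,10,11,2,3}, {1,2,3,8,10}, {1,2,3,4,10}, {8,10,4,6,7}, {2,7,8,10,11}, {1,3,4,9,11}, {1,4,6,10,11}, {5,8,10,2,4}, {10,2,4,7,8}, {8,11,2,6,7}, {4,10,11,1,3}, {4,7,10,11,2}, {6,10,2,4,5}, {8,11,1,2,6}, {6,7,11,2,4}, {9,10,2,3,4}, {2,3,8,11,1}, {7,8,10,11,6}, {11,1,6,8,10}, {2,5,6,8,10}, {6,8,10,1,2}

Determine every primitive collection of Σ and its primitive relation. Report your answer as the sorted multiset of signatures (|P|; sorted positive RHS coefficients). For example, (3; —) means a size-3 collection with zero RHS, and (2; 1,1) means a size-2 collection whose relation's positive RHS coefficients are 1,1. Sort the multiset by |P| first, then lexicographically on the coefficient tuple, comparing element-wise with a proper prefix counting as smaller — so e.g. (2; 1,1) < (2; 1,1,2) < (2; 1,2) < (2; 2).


|primitive collections| = 20. Relations:

  {1,7}:  v_{1} + v_{7} = v_{11}  so sig = (2; 1)
  {1,5}:  v_{1} + v_{5} = v_{2} + v_{6}  so sig = (2; 1,1)
  {3,5}:  v_{3} + v_{5} = v_{1} + v_{2}  so sig = (2; 1,1)
  {5,11}:  v_{5} + v_{11} = v_{2} + v_{6} + v_{7}  so sig = (2; 1,1,1)
  {5,9}:  v_{5} + v_{9} = v_{1} + 2·v_{2} + v_{4} + v_{11}  so sig = (2; 1,1,1,2)
  {6,9}:  v_{6} + v_{9} = 2·v_{1} + v_{2} + v_{4} + v_{11}  so sig = (2; 1,1,1,2)
  {3,7}:  v_{3} + v_{7} = v_{2} + v_{10} + 2·v_{11}  so sig = (2; 1,1,2)
  {7,9}:  v_{7} + v_{9} = 2·v_{2} + v_{4} + v_{10} + 3·v_{11}  so sig = (2; 1,1,2,3)
  {8,9}:  v_{8} + v_{9} = 2·v_{2} + v_{10} + 2·v_{11}  so sig = (2; 1,2,2)
  {3,6}:  v_{3} + v_{6} = 2·v_{1}  so sig = (2; 2)
  {1,4,8}:  v_{1} + v_{4} + v_{8} = 0  so sig = (3; —)
  {4,8,11}:  v_{4} + v_{8} + v_{11} = v_{7}  so sig = (3; 1)
  {5,7,10}:  v_{5} + v_{7} + v_{10} = v_{4} + v_{8}  so sig = (3; 1,1)
  {3,4,8}:  v_{3} + v_{4} + v_{8} = v_{2} + v_{10} + v_{11}  so sig = (3; 1,1,1)
  {1,9,10}:  v_{1} + v_{9} + v_{10} = 2·v_{3} + v_{4}  so sig = (3; 1,2)
  {2,6,7,10}:  v_{2} + v_{6} + v_{7} + v_{10} = 0  so sig = (4; —)
  {1,2,10,11}:  v_{1} + v_{2} + v_{10} + v_{11} = v_{3}  so sig = (4; 1)
  {2,3,4,11}:  v_{2} + v_{3} + v_{4} + v_{11} = v_{9}  so sig = (4; 1)
  {2,4,6,8}:  v_{2} + v_{4} + v_{6} + v_{8} = v_{5}  so sig = (4; 1)
  {2,6,10,11}:  v_{2} + v_{6} + v_{10} + v_{11} = v_{1}  so sig = (4; 1)

Sorted signature multiset PRS(X):
    |P|=2: 10 collections, coeffs (1), (1,1), (1,1), (1,1,1), (1,1,1,2), (1,1,1,2), (1,1,2), (1,1,2,3), (1,2,2), (2)
    |P|=3: 5 collections, coeffs (), (1), (1,1), (1,1,1), (1,2)
    |P|=4: 5 collections, coeffs (), (1), (1), (1), (1)


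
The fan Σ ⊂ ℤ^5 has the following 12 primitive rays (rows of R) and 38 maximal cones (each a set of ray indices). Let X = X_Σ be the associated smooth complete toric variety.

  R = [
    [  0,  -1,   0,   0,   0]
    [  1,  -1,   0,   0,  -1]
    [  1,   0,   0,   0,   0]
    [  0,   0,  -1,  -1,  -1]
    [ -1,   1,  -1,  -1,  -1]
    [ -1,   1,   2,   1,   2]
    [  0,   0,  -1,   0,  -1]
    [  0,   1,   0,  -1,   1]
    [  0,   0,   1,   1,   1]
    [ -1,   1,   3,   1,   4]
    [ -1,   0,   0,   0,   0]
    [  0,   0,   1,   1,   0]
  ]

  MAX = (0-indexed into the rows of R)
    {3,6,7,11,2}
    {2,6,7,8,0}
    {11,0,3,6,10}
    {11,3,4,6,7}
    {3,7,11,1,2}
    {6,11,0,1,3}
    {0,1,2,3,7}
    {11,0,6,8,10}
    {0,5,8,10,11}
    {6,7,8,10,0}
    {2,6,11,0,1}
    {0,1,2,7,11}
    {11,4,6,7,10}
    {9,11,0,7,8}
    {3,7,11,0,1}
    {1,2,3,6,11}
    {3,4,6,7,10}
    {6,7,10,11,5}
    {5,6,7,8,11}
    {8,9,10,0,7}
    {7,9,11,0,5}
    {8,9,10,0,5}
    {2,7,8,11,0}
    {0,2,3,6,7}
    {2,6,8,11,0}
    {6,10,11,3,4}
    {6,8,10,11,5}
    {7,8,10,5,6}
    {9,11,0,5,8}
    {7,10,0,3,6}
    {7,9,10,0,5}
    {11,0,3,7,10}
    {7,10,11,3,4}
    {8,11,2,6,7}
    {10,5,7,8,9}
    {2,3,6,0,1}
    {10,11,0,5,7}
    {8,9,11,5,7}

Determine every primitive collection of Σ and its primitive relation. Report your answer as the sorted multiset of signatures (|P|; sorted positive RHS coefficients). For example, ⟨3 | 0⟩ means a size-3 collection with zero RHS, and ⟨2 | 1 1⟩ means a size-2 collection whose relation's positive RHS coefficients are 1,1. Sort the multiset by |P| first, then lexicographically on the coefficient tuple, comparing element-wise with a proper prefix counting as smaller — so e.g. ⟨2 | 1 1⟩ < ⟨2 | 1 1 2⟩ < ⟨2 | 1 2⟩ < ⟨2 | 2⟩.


25 minimal non-faces of Δ(Σ) (on 12 rays):

  {2,10}:  v_{2} + v_{10} = 0 ; sig = ⟨2 | 0⟩
  {3,8}:  v_{3} + v_{8} = 0 ; sig = ⟨2 | 0⟩
  {0,4}:  v_{0} + v_{4} = v_{3} + v_{10} ; sig = ⟨2 | 1 1⟩
  {1,8}:  v_{1} + v_{8} = v_{0} + v_{2} + v_{11} ; sig = ⟨2 | 1 1 1⟩
  {1,10}:  v_{1} + v_{10} = v_{0} + v_{3} + v_{11} ; sig = ⟨2 | 1 1 1⟩
  {2,5}:  v_{2} + v_{5} = v_{7} + v_{8} + v_{11} ; sig = ⟨2 | 1 1 1⟩
  {3,5}:  v_{3} + v_{5} = v_{7} + v_{10} + v_{11} ; sig = ⟨2 | 1 1 1⟩
  {3,9}:  v_{3} + v_{9} = v_{0} + v_{5} + v_{7} ; sig = ⟨2 | 1 1 1⟩
  {4,9}:  v_{4} + v_{9} = v_{5} + v_{7} + v_{10} ; sig = ⟨2 | 1 1 1⟩
  {2,4}:  v_{2} + v_{4} = v_{3} + v_{6} + v_{7} + v_{11} ; sig = ⟨2 | 1 1 1 1⟩
  {4,8}:  v_{4} + v_{8} = v_{6} + v_{7} + v_{10} + v_{11} ; sig = ⟨2 | 1 1 1 1⟩
  {1,5}:  v_{1} + v_{5} = v_{0} + v_{7} + 2·v_{11} ; sig = ⟨2 | 1 1 2⟩
  {6,9}:  v_{6} + v_{9} = v_{7} + 2·v_{8} + v_{10} ; sig = ⟨2 | 1 1 2⟩
  {2,9}:  v_{2} + v_{9} = v_{0} + 2·v_{7} + 2·v_{8} + v_{11} ; sig = ⟨2 | 1 1 2 2⟩
  {1,4}:  v_{1} + v_{4} = 2·v_{3} + v_{11} ; sig = ⟨2 | 1 2⟩
  {1,9}:  v_{1} + v_{9} = 2·v_{0} + 2·v_{7} + v_{8} + 2·v_{11} ; sig = ⟨2 | 1 2 2 2⟩
  {4,5}:  v_{4} + v_{5} = v_{6} + 2·v_{7} + 2·v_{10} + 2·v_{11} ; sig = ⟨2 | 1 2 2 2⟩
  {0,5,6}:  v_{0} + v_{5} + v_{6} = v_{8} + v_{10} ; sig = ⟨3 | 1 1⟩
  {1,6,7}:  v_{1} + v_{6} + v_{7} = v_{2} + v_{3} ; sig = ⟨3 | 1 1⟩
  {9,10,11}:  v_{9} + v_{10} + v_{11} = v_{0} + 2·v_{5} ; sig = ⟨3 | 1 2⟩
  {0,6,7,11}:  v_{0} + v_{6} + v_{7} + v_{11} = 0 ; sig = ⟨4 | 0⟩
  {0,2,3,11}:  v_{0} + v_{2} + v_{3} + v_{11} = v_{1} ; sig = ⟨4 | 1⟩
  {0,5,7,8}:  v_{0} + v_{5} + v_{7} + v_{8} = v_{9} ; sig = ⟨4 | 1⟩
  {7,8,10,11}:  v_{7} + v_{8} + v_{10} + v_{11} = v_{5} ; sig = ⟨4 | 1⟩
  {3,6,7,10,11}:  v_{3} + v_{6} + v_{7} + v_{10} + v_{11} = v_{4} ; sig = ⟨5 | 1⟩

Sorted signature multiset PRS(X):
[⟨2 | 0⟩, ⟨2 | 0⟩, ⟨2 | 1 1⟩, ⟨2 | 1 1 1⟩, ⟨2 | 1 1 1⟩, ⟨2 | 1 1 1⟩, ⟨2 | 1 1 1⟩, ⟨2 | 1 1 1⟩, ⟨2 | 1 1 1⟩, ⟨2 | 1 1 1 1⟩, ⟨2 | 1 1 1 1⟩, ⟨2 | 1 1 2⟩, ⟨2 | 1 1 2⟩, ⟨2 | 1 1 2 2⟩, ⟨2 | 1 2⟩, ⟨2 | 1 2 2 2⟩, ⟨2 | 1 2 2 2⟩, ⟨3 | 1 1⟩, ⟨3 | 1 1⟩, ⟨3 | 1 2⟩, ⟨4 | 0⟩, ⟨4 | 1⟩, ⟨4 | 1⟩, ⟨4 | 1⟩, ⟨5 | 1⟩]
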